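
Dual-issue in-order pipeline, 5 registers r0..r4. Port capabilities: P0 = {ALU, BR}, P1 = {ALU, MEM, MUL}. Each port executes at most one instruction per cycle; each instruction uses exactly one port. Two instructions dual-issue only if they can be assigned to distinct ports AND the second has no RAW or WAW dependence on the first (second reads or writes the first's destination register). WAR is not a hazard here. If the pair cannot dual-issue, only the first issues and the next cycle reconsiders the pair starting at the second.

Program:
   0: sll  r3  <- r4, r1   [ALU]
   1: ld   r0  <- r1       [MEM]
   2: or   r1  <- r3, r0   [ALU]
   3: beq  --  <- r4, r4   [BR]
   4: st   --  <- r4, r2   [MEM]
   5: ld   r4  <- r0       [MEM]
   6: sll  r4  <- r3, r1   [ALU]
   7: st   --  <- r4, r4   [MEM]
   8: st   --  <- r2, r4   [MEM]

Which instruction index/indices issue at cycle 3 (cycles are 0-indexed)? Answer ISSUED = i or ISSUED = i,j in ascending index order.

#0 head=0: sll.ALU;ld.MEM i0/i1 2-wide
#1 head=2: or.ALU;beq.BR i2/i3 2-wide
#2 head=4: st.MEM i4 no-port MEM/MEM
#3 head=5: ld.MEM i5 WAW r4
#4 head=6: sll.ALU i6 RAW r4
#5 head=7: st.MEM i7 no-port MEM/MEM
#6 head=8: st.MEM i8 tail

ISSUED = 5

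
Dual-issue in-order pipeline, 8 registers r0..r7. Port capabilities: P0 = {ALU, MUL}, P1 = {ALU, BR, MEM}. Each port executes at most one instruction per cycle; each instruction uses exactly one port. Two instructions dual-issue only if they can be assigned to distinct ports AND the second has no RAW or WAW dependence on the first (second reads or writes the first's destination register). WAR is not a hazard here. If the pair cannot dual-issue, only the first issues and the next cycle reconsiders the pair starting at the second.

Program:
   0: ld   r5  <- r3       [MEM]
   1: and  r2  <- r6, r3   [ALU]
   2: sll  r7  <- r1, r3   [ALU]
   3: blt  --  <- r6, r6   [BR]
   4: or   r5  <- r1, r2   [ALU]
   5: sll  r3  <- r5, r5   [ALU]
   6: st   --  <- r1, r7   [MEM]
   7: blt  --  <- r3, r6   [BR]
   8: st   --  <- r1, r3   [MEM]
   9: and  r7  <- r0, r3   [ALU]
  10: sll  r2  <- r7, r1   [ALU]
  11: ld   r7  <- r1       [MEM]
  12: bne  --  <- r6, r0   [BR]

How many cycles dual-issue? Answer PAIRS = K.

  cy0 -> i0,i1 (ld.MEM and.ALU) 2-wide
  cy1 -> i2,i3 (sll.ALU blt.BR) 2-wide
  cy2 -> i4 (or.ALU) RAW r5
  cy3 -> i5,i6 (sll.ALU st.MEM) 2-wide
  cy4 -> i7 (blt.BR) no-port BR/MEM
  cy5 -> i8,i9 (st.MEM and.ALU) 2-wide
  cy6 -> i10,i11 (sll.ALU ld.MEM) 2-wide
  cy7 -> i12 (bne.BR) tail

PAIRS = 5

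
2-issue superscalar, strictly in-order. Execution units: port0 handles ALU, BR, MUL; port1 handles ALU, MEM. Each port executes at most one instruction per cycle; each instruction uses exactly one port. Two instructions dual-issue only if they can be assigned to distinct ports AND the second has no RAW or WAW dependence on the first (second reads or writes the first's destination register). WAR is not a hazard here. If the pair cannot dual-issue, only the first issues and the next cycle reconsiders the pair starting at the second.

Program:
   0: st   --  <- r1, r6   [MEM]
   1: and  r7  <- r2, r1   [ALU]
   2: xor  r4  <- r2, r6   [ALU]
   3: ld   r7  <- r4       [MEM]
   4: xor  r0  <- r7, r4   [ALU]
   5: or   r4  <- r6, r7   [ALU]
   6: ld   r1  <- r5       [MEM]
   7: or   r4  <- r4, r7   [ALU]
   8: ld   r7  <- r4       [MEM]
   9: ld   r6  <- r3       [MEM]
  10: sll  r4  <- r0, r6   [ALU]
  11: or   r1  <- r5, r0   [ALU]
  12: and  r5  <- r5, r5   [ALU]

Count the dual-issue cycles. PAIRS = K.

t=0 i0&i1:st.MEM/and.ALU ; dual
t=1 i2:xor.ALU ; RAW r4
t=2 i3:ld.MEM ; RAW r7
t=3 i4&i5:xor.ALU/or.ALU ; dual
t=4 i6&i7:ld.MEM/or.ALU ; dual
t=5 i8:ld.MEM ; no-port MEM/MEM
t=6 i9:ld.MEM ; RAW r6
t=7 i10&i11:sll.ALU/or.ALU ; dual
t=8 i12:and.ALU ; tail

PAIRS = 4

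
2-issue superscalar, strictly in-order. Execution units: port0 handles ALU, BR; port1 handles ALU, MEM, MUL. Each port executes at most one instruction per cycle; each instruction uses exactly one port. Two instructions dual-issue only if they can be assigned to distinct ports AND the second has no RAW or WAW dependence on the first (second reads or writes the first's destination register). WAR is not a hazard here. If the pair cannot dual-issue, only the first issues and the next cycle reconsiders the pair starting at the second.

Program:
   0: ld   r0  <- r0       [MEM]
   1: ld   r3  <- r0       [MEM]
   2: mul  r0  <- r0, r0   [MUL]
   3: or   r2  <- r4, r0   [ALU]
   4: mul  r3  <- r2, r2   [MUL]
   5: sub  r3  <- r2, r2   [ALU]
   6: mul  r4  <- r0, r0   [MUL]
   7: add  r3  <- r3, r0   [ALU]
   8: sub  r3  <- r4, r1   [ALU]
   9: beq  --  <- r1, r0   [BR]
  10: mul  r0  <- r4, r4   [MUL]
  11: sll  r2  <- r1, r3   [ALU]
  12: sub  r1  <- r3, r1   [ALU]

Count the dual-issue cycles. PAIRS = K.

PAIRS = 3

0. ld.MEM @i0  | no-port MEM/MEM
1. ld.MEM @i1  | no-port MEM/MUL
2. mul.MUL @i2  | RAW r0
3. or.ALU @i3  | RAW r2
4. mul.MUL @i4  | WAW r3
5. sub.ALU;mul.MUL @i5,i6  | 2-wide
6. add.ALU @i7  | WAW r3
7. sub.ALU;beq.BR @i8,i9  | 2-wide
8. mul.MUL;sll.ALU @i10,i11  | 2-wide
9. sub.ALU @i12  | tail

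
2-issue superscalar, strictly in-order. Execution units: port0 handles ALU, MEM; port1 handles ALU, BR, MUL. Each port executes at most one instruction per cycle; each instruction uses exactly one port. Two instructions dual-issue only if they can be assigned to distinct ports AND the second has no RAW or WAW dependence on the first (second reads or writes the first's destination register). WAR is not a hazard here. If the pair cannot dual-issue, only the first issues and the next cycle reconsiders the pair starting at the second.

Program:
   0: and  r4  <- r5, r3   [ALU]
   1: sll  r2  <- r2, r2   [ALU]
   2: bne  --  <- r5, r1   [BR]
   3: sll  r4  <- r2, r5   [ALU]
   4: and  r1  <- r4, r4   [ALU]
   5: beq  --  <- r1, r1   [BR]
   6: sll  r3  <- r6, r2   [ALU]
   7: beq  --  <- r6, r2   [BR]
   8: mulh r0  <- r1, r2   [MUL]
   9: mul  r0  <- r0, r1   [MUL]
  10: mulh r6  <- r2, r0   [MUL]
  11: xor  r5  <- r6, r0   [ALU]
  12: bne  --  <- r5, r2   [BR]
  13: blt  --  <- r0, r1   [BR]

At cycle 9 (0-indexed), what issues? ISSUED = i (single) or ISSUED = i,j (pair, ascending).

t=0 i0+i1:and.ALU+sll.ALU ; pair
t=1 i2+i3:bne.BR+sll.ALU ; pair
t=2 i4:and.ALU ; RAW r1
t=3 i5+i6:beq.BR+sll.ALU ; pair
t=4 i7:beq.BR ; no-port BR/MUL
t=5 i8:mulh.MUL ; no-port MUL/MUL
t=6 i9:mul.MUL ; no-port MUL/MUL
t=7 i10:mulh.MUL ; RAW r6
t=8 i11:xor.ALU ; RAW r5
t=9 i12:bne.BR ; no-port BR/BR
t=10 i13:blt.BR ; tail

ISSUED = 12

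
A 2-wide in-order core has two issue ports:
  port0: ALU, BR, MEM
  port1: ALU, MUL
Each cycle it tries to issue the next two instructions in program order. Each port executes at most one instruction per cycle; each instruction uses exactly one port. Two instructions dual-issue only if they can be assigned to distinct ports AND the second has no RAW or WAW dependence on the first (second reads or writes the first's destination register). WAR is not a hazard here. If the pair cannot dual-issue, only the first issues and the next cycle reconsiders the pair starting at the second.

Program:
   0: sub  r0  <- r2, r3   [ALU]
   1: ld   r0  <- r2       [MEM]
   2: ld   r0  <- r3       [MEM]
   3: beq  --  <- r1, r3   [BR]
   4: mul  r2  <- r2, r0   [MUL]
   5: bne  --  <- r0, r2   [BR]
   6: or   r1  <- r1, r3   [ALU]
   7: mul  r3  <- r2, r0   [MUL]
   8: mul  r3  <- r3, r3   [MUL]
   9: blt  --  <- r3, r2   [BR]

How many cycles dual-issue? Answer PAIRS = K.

c0: i0 sub.ALU  WAW r0
c1: i1 ld.MEM  no-port MEM/MEM
c2: i2 ld.MEM  no-port MEM/BR
c3: i3,i4 beq.BR mul.MUL  dual
c4: i5,i6 bne.BR or.ALU  dual
c5: i7 mul.MUL  no-port MUL/MUL
c6: i8 mul.MUL  RAW r3
c7: i9 blt.BR  tail

PAIRS = 2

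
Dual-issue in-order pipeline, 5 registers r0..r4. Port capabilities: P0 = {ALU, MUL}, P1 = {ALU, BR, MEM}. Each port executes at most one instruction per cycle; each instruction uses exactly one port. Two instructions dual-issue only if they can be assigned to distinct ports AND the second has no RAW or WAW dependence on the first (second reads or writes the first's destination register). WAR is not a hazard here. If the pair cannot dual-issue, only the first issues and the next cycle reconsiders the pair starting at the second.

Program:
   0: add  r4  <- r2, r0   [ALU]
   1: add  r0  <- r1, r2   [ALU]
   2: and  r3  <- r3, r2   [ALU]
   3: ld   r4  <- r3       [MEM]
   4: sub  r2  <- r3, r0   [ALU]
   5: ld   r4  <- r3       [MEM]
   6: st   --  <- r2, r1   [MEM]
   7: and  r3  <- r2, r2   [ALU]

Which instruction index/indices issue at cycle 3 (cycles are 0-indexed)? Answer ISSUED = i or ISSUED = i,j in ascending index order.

#0 head=0: add.ALU+add.ALU i0+i1 pair
#1 head=2: and.ALU i2 RAW r3
#2 head=3: ld.MEM+sub.ALU i3+i4 pair
#3 head=5: ld.MEM i5 no-port MEM/MEM
#4 head=6: st.MEM+and.ALU i6+i7 pair

ISSUED = 5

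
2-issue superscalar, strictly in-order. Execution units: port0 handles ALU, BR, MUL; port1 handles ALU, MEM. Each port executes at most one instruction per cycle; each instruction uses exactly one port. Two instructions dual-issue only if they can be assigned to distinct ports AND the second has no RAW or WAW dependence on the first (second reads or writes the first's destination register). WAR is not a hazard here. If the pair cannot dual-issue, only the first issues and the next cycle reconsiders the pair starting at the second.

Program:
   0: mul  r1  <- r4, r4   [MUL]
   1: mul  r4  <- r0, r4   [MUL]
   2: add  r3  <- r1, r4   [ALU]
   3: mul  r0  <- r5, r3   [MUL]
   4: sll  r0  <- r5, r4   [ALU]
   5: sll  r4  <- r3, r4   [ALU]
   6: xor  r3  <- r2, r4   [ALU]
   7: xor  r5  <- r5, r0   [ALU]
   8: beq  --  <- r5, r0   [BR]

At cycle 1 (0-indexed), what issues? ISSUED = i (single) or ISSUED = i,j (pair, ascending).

ISSUED = 1

0. mul @i0  | no-port MUL/MUL
1. mul @i1  | RAW r4
2. add @i2  | RAW r3
3. mul @i3  | WAW r0
4. sll+sll @i4/i5  | pair
5. xor+xor @i6/i7  | pair
6. beq @i8  | tail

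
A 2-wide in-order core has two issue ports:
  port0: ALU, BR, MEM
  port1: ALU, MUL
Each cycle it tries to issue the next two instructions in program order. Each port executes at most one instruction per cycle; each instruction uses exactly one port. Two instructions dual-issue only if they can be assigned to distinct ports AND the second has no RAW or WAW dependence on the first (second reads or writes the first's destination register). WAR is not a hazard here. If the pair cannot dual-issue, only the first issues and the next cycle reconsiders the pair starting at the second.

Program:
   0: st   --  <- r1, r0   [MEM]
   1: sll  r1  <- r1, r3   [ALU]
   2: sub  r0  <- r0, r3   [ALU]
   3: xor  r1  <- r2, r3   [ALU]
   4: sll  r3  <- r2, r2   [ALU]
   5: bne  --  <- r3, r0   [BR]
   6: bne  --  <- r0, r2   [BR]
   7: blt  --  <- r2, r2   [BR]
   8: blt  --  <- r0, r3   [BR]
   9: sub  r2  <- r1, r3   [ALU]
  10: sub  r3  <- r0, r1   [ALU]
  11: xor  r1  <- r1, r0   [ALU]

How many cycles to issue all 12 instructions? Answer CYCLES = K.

CYCLES = 8

0. st+sll @i0,i1  | dual
1. sub+xor @i2,i3  | dual
2. sll @i4  | RAW r3
3. bne @i5  | no-port BR/BR
4. bne @i6  | no-port BR/BR
5. blt @i7  | no-port BR/BR
6. blt+sub @i8,i9  | dual
7. sub+xor @i10,i11  | dual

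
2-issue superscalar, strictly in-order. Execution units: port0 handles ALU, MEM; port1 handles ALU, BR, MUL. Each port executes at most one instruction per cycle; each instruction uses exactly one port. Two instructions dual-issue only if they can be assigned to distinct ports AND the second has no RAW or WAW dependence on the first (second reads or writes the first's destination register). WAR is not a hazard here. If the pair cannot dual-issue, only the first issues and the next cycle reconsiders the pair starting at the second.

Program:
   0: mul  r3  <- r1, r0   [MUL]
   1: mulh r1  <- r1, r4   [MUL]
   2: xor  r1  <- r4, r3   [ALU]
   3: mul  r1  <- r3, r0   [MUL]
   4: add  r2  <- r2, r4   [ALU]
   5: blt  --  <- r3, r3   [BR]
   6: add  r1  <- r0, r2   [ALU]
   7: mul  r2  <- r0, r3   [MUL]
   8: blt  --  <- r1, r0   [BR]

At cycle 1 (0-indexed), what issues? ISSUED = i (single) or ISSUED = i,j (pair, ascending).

ISSUED = 1

[0] i0  mul.MUL  -- no-port MUL/MUL
[1] i1  mulh.MUL  -- WAW r1
[2] i2  xor.ALU  -- WAW r1
[3] i3&i4  mul.MUL;add.ALU  -- pair
[4] i5&i6  blt.BR;add.ALU  -- pair
[5] i7  mul.MUL  -- no-port MUL/BR
[6] i8  blt.BR  -- tail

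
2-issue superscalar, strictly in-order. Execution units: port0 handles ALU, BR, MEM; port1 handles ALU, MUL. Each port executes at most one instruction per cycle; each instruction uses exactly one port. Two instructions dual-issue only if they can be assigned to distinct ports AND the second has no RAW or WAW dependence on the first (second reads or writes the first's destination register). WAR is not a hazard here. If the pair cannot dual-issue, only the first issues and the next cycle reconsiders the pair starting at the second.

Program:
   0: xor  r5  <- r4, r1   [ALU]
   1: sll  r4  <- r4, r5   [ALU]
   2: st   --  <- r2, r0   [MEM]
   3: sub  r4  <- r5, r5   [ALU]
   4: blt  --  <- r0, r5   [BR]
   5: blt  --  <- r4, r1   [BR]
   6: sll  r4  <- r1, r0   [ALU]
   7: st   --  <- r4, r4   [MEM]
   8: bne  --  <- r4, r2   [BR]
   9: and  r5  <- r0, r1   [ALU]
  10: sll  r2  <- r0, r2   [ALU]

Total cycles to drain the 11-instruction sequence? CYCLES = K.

c0: i0 xor  RAW r5
c1: i1+i2 sll/st  pair
c2: i3+i4 sub/blt  pair
c3: i5+i6 blt/sll  pair
c4: i7 st  no-port MEM/BR
c5: i8+i9 bne/and  pair
c6: i10 sll  tail

CYCLES = 7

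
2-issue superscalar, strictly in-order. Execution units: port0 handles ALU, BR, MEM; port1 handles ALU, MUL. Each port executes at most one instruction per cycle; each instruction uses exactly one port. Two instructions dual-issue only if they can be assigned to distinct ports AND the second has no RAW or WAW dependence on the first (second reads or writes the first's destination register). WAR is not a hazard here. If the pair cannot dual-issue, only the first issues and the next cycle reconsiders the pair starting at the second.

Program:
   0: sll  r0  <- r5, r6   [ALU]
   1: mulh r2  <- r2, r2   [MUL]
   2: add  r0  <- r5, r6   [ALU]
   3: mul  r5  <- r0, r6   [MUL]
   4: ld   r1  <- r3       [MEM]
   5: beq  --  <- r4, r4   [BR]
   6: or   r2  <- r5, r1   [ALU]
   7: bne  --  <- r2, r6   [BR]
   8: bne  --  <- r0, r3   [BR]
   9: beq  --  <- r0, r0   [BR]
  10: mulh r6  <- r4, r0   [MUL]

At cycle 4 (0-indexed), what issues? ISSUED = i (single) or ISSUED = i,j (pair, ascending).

#0 head=0: sll.ALU+mulh.MUL i0/i1 dual
#1 head=2: add.ALU i2 RAW r0
#2 head=3: mul.MUL+ld.MEM i3/i4 dual
#3 head=5: beq.BR+or.ALU i5/i6 dual
#4 head=7: bne.BR i7 no-port BR/BR
#5 head=8: bne.BR i8 no-port BR/BR
#6 head=9: beq.BR+mulh.MUL i9/i10 dual

ISSUED = 7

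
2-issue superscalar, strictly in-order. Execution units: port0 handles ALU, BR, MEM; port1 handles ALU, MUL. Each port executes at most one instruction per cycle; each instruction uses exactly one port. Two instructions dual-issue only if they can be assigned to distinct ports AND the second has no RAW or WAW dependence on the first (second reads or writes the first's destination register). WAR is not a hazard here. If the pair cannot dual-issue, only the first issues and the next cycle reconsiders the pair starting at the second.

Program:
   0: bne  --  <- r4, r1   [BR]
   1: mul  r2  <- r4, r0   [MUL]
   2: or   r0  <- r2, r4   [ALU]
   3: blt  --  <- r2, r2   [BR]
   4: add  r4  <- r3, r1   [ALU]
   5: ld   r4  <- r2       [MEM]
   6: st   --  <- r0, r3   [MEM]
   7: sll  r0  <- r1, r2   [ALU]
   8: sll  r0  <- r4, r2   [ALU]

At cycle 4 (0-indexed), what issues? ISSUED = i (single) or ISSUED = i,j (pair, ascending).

ISSUED = 6,7

c0: i0/i1 bne;mul  2-wide
c1: i2/i3 or;blt  2-wide
c2: i4 add  WAW r4
c3: i5 ld  no-port MEM/MEM
c4: i6/i7 st;sll  2-wide
c5: i8 sll  tail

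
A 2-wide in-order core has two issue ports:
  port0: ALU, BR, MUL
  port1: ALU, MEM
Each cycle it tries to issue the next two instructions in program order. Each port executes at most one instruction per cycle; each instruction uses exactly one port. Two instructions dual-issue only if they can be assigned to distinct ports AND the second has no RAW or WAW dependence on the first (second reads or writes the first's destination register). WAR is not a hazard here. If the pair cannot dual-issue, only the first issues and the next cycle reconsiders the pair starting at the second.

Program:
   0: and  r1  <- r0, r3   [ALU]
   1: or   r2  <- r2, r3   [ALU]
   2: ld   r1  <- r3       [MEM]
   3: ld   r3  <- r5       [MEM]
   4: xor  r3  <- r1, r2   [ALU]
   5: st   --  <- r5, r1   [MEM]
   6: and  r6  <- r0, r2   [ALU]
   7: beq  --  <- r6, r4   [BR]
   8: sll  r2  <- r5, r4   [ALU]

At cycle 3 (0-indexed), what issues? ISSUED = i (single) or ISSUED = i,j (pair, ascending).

ISSUED = 4,5

  cy0 -> i0&i1 (and.ALU/or.ALU) 2-wide
  cy1 -> i2 (ld.MEM) no-port MEM/MEM
  cy2 -> i3 (ld.MEM) WAW r3
  cy3 -> i4&i5 (xor.ALU/st.MEM) 2-wide
  cy4 -> i6 (and.ALU) RAW r6
  cy5 -> i7&i8 (beq.BR/sll.ALU) 2-wide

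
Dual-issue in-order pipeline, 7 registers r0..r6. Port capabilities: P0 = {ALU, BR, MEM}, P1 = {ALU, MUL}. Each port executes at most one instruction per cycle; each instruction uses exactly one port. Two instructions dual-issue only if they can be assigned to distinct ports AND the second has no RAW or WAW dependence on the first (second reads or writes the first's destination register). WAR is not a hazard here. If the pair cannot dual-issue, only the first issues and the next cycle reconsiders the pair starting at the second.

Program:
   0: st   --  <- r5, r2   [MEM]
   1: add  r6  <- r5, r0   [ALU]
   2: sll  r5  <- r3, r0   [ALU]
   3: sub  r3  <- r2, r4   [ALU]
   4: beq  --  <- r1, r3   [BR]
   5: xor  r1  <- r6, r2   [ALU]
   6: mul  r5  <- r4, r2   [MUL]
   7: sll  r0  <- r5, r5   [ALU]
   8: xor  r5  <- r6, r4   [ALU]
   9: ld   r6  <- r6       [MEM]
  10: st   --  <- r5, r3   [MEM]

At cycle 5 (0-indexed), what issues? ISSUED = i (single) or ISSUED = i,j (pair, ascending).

ISSUED = 9

#0 head=0: st.MEM/add.ALU i0+i1 dual
#1 head=2: sll.ALU/sub.ALU i2+i3 dual
#2 head=4: beq.BR/xor.ALU i4+i5 dual
#3 head=6: mul.MUL i6 RAW r5
#4 head=7: sll.ALU/xor.ALU i7+i8 dual
#5 head=9: ld.MEM i9 no-port MEM/MEM
#6 head=10: st.MEM i10 tail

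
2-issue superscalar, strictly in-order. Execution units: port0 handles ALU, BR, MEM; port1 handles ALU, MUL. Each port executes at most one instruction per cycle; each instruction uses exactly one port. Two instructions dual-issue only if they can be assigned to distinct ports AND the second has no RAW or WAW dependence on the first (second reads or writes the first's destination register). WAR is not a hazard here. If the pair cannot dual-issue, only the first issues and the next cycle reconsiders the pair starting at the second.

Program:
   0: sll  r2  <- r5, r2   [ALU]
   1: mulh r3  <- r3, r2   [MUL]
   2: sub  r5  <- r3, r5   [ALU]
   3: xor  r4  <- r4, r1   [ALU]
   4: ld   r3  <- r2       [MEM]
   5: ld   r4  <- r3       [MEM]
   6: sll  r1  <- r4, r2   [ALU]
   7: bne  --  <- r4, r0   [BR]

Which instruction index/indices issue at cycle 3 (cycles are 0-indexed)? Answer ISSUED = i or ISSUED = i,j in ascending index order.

[0] i0  sll.ALU  -- RAW r2
[1] i1  mulh.MUL  -- RAW r3
[2] i2/i3  sub.ALU+xor.ALU  -- 2-wide
[3] i4  ld.MEM  -- no-port MEM/MEM
[4] i5  ld.MEM  -- RAW r4
[5] i6/i7  sll.ALU+bne.BR  -- 2-wide

ISSUED = 4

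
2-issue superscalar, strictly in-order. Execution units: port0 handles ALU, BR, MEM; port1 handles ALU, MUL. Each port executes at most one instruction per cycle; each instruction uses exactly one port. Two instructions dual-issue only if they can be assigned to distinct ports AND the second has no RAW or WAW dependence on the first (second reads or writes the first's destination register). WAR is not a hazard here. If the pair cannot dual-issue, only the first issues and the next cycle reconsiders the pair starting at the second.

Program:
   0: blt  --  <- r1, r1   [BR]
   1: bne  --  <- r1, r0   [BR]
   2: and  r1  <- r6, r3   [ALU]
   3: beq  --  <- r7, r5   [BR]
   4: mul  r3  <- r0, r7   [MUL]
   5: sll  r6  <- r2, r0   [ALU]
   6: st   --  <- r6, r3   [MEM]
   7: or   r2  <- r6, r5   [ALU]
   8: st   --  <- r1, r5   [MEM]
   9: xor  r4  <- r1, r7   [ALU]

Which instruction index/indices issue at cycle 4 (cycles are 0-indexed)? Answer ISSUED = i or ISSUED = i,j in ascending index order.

0. blt.BR @i0  | no-port BR/BR
1. bne.BR;and.ALU @i1&i2  | pair
2. beq.BR;mul.MUL @i3&i4  | pair
3. sll.ALU @i5  | RAW r6
4. st.MEM;or.ALU @i6&i7  | pair
5. st.MEM;xor.ALU @i8&i9  | pair

ISSUED = 6,7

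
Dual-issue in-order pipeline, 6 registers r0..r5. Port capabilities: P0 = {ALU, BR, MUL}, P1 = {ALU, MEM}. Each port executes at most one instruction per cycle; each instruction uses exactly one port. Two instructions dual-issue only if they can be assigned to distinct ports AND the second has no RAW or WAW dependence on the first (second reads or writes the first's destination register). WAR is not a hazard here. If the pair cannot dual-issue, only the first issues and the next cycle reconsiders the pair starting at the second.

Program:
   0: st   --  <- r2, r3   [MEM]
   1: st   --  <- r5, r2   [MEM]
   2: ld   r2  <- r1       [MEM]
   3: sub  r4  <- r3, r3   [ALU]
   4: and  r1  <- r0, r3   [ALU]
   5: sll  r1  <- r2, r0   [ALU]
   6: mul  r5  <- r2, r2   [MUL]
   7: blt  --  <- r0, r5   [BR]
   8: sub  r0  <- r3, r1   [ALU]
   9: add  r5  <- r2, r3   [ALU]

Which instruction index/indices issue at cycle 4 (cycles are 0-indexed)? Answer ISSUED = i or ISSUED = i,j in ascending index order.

ISSUED = 5,6

t=0 i0:st.MEM ; no-port MEM/MEM
t=1 i1:st.MEM ; no-port MEM/MEM
t=2 i2/i3:ld.MEM sub.ALU ; 2-wide
t=3 i4:and.ALU ; WAW r1
t=4 i5/i6:sll.ALU mul.MUL ; 2-wide
t=5 i7/i8:blt.BR sub.ALU ; 2-wide
t=6 i9:add.ALU ; tail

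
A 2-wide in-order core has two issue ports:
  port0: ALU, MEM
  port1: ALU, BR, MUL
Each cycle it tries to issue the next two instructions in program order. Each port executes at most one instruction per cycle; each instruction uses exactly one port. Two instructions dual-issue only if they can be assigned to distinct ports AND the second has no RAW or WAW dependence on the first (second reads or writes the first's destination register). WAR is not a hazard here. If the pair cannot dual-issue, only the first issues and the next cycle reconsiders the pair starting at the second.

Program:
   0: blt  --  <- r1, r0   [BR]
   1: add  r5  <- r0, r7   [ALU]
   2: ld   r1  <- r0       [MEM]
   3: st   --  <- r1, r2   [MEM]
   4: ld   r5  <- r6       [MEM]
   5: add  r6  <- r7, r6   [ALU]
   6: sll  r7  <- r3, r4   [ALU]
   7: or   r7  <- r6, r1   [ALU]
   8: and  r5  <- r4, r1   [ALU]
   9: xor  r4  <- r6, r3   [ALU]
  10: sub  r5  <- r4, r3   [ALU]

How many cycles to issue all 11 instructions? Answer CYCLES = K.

t=0 i0+i1:blt.BR add.ALU ; dual
t=1 i2:ld.MEM ; no-port MEM/MEM
t=2 i3:st.MEM ; no-port MEM/MEM
t=3 i4+i5:ld.MEM add.ALU ; dual
t=4 i6:sll.ALU ; WAW r7
t=5 i7+i8:or.ALU and.ALU ; dual
t=6 i9:xor.ALU ; RAW r4
t=7 i10:sub.ALU ; tail

CYCLES = 8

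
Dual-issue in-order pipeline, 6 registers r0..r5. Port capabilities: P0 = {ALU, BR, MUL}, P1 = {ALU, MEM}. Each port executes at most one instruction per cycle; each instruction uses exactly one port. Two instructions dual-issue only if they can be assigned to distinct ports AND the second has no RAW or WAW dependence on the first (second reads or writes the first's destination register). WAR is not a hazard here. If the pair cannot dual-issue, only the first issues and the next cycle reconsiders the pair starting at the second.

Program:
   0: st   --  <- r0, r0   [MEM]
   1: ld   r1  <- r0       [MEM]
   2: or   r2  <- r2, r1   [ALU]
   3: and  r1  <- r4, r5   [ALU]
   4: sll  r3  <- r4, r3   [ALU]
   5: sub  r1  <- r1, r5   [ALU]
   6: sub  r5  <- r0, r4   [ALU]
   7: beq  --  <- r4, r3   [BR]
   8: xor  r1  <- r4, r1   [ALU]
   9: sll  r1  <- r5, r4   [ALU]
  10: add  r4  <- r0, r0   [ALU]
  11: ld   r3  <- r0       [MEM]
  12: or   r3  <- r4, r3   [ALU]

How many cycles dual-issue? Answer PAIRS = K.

[0] i0  st  -- no-port MEM/MEM
[1] i1  ld  -- RAW r1
[2] i2&i3  or/and  -- 2-wide
[3] i4&i5  sll/sub  -- 2-wide
[4] i6&i7  sub/beq  -- 2-wide
[5] i8  xor  -- WAW r1
[6] i9&i10  sll/add  -- 2-wide
[7] i11  ld  -- RAW+WAW r3
[8] i12  or  -- tail

PAIRS = 4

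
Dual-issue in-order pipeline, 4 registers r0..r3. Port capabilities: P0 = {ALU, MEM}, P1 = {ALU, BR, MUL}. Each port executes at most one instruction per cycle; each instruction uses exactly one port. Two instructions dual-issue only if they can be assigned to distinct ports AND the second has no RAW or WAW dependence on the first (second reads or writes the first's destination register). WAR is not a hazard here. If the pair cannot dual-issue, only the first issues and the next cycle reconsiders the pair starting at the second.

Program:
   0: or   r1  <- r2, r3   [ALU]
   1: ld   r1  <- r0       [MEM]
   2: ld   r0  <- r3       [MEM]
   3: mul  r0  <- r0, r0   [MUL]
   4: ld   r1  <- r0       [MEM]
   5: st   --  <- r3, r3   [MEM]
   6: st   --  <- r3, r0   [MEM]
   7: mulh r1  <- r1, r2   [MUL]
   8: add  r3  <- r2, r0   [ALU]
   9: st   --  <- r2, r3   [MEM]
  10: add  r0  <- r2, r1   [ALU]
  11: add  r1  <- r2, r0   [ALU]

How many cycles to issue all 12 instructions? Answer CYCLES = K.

#0 head=0: or i0 WAW r1
#1 head=1: ld i1 no-port MEM/MEM
#2 head=2: ld i2 RAW+WAW r0
#3 head=3: mul i3 RAW r0
#4 head=4: ld i4 no-port MEM/MEM
#5 head=5: st i5 no-port MEM/MEM
#6 head=6: st+mulh i6+i7 dual
#7 head=8: add i8 RAW r3
#8 head=9: st+add i9+i10 dual
#9 head=11: add i11 tail

CYCLES = 10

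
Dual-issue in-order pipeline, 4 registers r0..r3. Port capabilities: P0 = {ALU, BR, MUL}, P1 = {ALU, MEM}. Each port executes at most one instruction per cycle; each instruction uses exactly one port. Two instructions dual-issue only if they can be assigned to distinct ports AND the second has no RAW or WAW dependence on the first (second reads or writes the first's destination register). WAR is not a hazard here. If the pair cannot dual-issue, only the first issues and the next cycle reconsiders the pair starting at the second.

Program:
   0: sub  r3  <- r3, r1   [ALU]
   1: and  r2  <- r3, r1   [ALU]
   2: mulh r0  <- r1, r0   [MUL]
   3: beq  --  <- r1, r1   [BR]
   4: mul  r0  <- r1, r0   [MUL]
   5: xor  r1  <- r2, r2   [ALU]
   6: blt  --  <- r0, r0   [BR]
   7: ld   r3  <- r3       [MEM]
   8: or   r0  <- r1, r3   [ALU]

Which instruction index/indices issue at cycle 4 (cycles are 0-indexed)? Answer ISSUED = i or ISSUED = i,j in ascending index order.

[0] i0  sub  -- RAW r3
[1] i1&i2  and+mulh  -- pair
[2] i3  beq  -- no-port BR/MUL
[3] i4&i5  mul+xor  -- pair
[4] i6&i7  blt+ld  -- pair
[5] i8  or  -- tail

ISSUED = 6,7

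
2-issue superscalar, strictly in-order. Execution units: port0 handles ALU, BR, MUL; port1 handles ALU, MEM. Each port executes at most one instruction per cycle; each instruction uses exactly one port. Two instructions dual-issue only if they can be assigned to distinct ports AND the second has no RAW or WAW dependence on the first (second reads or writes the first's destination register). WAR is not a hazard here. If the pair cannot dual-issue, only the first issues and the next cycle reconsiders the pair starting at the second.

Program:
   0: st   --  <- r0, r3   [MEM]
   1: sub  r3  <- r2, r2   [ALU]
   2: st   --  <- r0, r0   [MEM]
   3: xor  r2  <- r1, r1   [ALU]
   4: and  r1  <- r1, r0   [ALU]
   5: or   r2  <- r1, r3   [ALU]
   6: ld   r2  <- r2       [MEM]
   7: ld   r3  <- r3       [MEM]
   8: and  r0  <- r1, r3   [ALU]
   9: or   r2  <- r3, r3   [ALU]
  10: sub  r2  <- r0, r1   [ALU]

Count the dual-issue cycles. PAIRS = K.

PAIRS = 3

c0: i0+i1 st+sub  2-wide
c1: i2+i3 st+xor  2-wide
c2: i4 and  RAW r1
c3: i5 or  RAW+WAW r2
c4: i6 ld  no-port MEM/MEM
c5: i7 ld  RAW r3
c6: i8+i9 and+or  2-wide
c7: i10 sub  tail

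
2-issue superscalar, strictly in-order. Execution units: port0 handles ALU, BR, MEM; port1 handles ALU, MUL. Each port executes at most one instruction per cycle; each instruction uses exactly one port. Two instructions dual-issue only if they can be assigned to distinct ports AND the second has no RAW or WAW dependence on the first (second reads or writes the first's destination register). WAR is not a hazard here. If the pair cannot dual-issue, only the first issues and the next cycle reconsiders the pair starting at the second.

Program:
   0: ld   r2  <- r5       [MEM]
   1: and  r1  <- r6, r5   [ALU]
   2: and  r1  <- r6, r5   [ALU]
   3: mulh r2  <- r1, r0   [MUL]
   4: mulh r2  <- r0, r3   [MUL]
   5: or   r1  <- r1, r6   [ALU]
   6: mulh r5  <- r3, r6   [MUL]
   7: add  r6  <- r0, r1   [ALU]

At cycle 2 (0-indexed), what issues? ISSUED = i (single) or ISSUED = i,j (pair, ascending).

0. ld.MEM/and.ALU @i0+i1  | dual
1. and.ALU @i2  | RAW r1
2. mulh.MUL @i3  | no-port MUL/MUL
3. mulh.MUL/or.ALU @i4+i5  | dual
4. mulh.MUL/add.ALU @i6+i7  | dual

ISSUED = 3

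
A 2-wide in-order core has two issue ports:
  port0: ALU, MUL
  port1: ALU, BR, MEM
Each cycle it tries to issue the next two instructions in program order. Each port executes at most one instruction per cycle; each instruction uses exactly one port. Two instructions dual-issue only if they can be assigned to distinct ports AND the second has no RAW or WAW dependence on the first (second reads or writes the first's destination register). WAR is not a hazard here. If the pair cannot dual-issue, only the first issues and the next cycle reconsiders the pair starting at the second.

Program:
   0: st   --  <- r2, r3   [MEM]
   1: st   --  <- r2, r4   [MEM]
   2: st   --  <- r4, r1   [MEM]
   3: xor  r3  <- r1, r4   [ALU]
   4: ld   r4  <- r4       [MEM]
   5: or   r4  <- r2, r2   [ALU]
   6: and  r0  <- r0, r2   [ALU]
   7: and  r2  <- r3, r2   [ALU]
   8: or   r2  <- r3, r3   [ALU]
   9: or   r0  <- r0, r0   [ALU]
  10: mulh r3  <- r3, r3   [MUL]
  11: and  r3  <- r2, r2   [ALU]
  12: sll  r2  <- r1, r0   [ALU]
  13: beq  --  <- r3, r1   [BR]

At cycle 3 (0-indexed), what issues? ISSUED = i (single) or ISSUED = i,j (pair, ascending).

[0] i0  st  -- no-port MEM/MEM
[1] i1  st  -- no-port MEM/MEM
[2] i2/i3  st xor  -- pair
[3] i4  ld  -- WAW r4
[4] i5/i6  or and  -- pair
[5] i7  and  -- WAW r2
[6] i8/i9  or or  -- pair
[7] i10  mulh  -- WAW r3
[8] i11/i12  and sll  -- pair
[9] i13  beq  -- tail

ISSUED = 4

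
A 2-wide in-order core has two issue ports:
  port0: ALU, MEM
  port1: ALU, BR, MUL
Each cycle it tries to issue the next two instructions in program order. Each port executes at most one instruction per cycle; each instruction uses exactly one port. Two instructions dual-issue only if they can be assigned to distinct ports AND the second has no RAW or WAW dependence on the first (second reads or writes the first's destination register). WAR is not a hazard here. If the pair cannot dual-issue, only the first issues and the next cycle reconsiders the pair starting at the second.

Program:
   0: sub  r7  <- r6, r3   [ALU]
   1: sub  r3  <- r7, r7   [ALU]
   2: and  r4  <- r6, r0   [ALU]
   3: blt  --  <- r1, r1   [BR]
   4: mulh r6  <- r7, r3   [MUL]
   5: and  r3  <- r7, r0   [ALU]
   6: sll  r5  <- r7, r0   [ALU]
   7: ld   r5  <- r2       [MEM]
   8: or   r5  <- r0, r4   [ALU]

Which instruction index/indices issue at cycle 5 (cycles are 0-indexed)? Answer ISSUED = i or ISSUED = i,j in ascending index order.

ISSUED = 7

c0: i0 sub.ALU  RAW r7
c1: i1,i2 sub.ALU;and.ALU  dual
c2: i3 blt.BR  no-port BR/MUL
c3: i4,i5 mulh.MUL;and.ALU  dual
c4: i6 sll.ALU  WAW r5
c5: i7 ld.MEM  WAW r5
c6: i8 or.ALU  tail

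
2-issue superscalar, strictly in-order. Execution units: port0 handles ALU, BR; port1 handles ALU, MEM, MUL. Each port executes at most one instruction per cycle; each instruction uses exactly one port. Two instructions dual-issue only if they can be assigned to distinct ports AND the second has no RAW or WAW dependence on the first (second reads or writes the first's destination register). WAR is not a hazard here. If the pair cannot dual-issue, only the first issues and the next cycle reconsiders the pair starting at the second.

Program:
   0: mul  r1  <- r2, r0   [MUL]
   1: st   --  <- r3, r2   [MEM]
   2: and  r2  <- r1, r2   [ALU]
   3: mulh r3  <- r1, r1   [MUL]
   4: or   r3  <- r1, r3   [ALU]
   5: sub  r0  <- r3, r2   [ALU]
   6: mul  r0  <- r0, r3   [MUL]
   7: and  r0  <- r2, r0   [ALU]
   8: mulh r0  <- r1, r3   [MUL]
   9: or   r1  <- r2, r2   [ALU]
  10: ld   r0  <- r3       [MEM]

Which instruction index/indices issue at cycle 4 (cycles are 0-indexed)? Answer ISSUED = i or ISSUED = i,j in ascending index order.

ISSUED = 5

t=0 i0:mul ; no-port MUL/MEM
t=1 i1&i2:st/and ; pair
t=2 i3:mulh ; RAW+WAW r3
t=3 i4:or ; RAW r3
t=4 i5:sub ; RAW+WAW r0
t=5 i6:mul ; RAW+WAW r0
t=6 i7:and ; WAW r0
t=7 i8&i9:mulh/or ; pair
t=8 i10:ld ; tail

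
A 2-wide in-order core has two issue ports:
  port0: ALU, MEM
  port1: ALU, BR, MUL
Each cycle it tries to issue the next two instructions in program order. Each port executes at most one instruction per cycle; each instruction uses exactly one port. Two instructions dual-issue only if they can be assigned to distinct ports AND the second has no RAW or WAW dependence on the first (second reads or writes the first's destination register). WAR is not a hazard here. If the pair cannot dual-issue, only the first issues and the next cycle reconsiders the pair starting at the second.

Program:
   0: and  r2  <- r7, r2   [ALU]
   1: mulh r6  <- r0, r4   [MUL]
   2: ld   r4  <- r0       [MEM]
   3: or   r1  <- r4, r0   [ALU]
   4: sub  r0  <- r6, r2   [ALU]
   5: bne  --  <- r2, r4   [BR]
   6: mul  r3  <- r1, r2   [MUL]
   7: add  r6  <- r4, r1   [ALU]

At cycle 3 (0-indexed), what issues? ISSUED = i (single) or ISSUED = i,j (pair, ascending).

ISSUED = 5

c0: i0&i1 and;mulh  pair
c1: i2 ld  RAW r4
c2: i3&i4 or;sub  pair
c3: i5 bne  no-port BR/MUL
c4: i6&i7 mul;add  pair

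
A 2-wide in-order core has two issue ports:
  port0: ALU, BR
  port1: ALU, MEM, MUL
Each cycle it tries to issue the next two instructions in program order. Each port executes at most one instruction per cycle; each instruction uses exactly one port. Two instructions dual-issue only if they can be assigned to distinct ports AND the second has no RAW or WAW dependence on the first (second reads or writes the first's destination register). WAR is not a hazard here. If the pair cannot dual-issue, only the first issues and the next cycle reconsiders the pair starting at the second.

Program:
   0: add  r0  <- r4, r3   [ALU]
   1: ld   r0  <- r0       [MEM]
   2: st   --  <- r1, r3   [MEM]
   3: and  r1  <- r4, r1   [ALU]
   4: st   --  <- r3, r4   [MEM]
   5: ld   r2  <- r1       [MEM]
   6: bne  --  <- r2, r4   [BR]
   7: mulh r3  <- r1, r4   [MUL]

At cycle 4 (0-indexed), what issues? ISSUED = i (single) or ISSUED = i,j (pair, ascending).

#0 head=0: add i0 RAW+WAW r0
#1 head=1: ld i1 no-port MEM/MEM
#2 head=2: st+and i2/i3 pair
#3 head=4: st i4 no-port MEM/MEM
#4 head=5: ld i5 RAW r2
#5 head=6: bne+mulh i6/i7 pair

ISSUED = 5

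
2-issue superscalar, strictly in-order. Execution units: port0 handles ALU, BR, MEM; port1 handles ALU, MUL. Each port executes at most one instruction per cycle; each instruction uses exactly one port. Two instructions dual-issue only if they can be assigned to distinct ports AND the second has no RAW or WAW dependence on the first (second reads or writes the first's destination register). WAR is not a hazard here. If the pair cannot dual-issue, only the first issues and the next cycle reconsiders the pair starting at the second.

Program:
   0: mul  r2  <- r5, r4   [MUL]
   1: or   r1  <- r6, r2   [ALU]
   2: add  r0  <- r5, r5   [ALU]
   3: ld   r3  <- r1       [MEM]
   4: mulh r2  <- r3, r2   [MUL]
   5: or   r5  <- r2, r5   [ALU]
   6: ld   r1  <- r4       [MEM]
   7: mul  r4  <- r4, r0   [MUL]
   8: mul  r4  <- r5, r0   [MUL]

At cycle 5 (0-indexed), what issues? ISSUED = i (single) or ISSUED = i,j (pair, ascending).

0. mul.MUL @i0  | RAW r2
1. or.ALU+add.ALU @i1+i2  | dual
2. ld.MEM @i3  | RAW r3
3. mulh.MUL @i4  | RAW r2
4. or.ALU+ld.MEM @i5+i6  | dual
5. mul.MUL @i7  | no-port MUL/MUL
6. mul.MUL @i8  | tail

ISSUED = 7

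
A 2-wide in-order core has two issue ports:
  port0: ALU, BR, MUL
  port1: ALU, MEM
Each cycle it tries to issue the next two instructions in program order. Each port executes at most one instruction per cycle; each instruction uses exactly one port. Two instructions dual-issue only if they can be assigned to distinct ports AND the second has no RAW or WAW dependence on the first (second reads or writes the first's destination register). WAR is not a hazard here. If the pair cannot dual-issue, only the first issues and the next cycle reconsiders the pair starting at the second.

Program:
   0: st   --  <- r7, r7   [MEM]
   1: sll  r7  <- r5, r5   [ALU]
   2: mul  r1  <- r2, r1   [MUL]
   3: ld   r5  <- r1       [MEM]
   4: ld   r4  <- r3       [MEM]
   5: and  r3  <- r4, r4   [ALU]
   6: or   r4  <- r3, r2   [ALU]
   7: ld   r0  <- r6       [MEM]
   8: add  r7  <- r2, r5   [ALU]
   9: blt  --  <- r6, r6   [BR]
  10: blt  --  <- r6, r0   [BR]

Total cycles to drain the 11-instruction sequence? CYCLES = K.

c0: i0+i1 st.MEM/sll.ALU  dual
c1: i2 mul.MUL  RAW r1
c2: i3 ld.MEM  no-port MEM/MEM
c3: i4 ld.MEM  RAW r4
c4: i5 and.ALU  RAW r3
c5: i6+i7 or.ALU/ld.MEM  dual
c6: i8+i9 add.ALU/blt.BR  dual
c7: i10 blt.BR  tail

CYCLES = 8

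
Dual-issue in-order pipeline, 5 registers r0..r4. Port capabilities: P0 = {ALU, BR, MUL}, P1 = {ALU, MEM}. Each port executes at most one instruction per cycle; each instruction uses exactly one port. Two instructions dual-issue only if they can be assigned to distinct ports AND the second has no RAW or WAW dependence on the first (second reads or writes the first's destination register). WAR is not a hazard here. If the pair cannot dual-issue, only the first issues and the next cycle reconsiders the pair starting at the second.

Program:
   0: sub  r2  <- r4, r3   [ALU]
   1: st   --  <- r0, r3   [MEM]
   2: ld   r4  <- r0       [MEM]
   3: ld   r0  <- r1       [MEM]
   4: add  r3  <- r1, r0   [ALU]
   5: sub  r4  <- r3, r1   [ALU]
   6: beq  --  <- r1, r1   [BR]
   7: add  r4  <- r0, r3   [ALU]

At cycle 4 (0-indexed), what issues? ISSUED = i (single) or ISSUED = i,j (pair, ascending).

ISSUED = 5,6

c0: i0,i1 sub.ALU;st.MEM  2-wide
c1: i2 ld.MEM  no-port MEM/MEM
c2: i3 ld.MEM  RAW r0
c3: i4 add.ALU  RAW r3
c4: i5,i6 sub.ALU;beq.BR  2-wide
c5: i7 add.ALU  tail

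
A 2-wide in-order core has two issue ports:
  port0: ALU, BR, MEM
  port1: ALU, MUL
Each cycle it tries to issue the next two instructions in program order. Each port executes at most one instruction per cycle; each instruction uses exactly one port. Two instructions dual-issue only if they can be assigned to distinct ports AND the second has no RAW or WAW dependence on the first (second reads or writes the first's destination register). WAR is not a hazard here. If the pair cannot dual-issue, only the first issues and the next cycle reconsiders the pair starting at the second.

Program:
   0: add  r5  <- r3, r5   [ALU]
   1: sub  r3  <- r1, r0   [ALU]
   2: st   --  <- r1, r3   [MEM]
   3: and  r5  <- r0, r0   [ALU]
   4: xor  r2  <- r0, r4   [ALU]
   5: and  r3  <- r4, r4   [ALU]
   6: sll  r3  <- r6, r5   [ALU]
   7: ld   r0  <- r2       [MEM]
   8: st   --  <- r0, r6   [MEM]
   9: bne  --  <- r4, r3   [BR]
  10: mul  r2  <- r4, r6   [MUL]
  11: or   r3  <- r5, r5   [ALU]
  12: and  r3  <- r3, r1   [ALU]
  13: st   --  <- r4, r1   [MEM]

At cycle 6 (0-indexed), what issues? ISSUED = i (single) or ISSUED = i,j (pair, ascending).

ISSUED = 11

  cy0 -> i0&i1 (add.ALU/sub.ALU) 2-wide
  cy1 -> i2&i3 (st.MEM/and.ALU) 2-wide
  cy2 -> i4&i5 (xor.ALU/and.ALU) 2-wide
  cy3 -> i6&i7 (sll.ALU/ld.MEM) 2-wide
  cy4 -> i8 (st.MEM) no-port MEM/BR
  cy5 -> i9&i10 (bne.BR/mul.MUL) 2-wide
  cy6 -> i11 (or.ALU) RAW+WAW r3
  cy7 -> i12&i13 (and.ALU/st.MEM) 2-wide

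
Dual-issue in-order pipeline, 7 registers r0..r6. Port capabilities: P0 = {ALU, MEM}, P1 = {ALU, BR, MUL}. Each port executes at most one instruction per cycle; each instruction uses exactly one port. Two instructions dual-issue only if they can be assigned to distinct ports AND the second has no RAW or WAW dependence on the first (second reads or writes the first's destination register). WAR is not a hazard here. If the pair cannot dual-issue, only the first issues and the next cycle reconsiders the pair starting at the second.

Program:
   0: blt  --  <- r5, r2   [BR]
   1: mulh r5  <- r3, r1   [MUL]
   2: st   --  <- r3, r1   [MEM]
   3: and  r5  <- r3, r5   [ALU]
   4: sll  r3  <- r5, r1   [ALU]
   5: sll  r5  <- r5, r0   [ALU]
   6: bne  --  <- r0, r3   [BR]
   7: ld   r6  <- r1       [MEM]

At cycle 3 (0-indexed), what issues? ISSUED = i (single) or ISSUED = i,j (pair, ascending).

#0 head=0: blt i0 no-port BR/MUL
#1 head=1: mulh/st i1,i2 2-wide
#2 head=3: and i3 RAW r5
#3 head=4: sll/sll i4,i5 2-wide
#4 head=6: bne/ld i6,i7 2-wide

ISSUED = 4,5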